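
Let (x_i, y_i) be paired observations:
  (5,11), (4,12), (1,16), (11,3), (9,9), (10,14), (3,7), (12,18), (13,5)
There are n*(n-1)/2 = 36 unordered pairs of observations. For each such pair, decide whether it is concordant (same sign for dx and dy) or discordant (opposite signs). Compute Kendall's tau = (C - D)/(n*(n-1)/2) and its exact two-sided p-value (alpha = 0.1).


Step 1: Enumerate the 36 unordered pairs (i,j) with i<j and classify each by sign(x_j-x_i) * sign(y_j-y_i).
  (1,2):dx=-1,dy=+1->D; (1,3):dx=-4,dy=+5->D; (1,4):dx=+6,dy=-8->D; (1,5):dx=+4,dy=-2->D
  (1,6):dx=+5,dy=+3->C; (1,7):dx=-2,dy=-4->C; (1,8):dx=+7,dy=+7->C; (1,9):dx=+8,dy=-6->D
  (2,3):dx=-3,dy=+4->D; (2,4):dx=+7,dy=-9->D; (2,5):dx=+5,dy=-3->D; (2,6):dx=+6,dy=+2->C
  (2,7):dx=-1,dy=-5->C; (2,8):dx=+8,dy=+6->C; (2,9):dx=+9,dy=-7->D; (3,4):dx=+10,dy=-13->D
  (3,5):dx=+8,dy=-7->D; (3,6):dx=+9,dy=-2->D; (3,7):dx=+2,dy=-9->D; (3,8):dx=+11,dy=+2->C
  (3,9):dx=+12,dy=-11->D; (4,5):dx=-2,dy=+6->D; (4,6):dx=-1,dy=+11->D; (4,7):dx=-8,dy=+4->D
  (4,8):dx=+1,dy=+15->C; (4,9):dx=+2,dy=+2->C; (5,6):dx=+1,dy=+5->C; (5,7):dx=-6,dy=-2->C
  (5,8):dx=+3,dy=+9->C; (5,9):dx=+4,dy=-4->D; (6,7):dx=-7,dy=-7->C; (6,8):dx=+2,dy=+4->C
  (6,9):dx=+3,dy=-9->D; (7,8):dx=+9,dy=+11->C; (7,9):dx=+10,dy=-2->D; (8,9):dx=+1,dy=-13->D
Step 2: C = 15, D = 21, total pairs = 36.
Step 3: tau = (C - D)/(n(n-1)/2) = (15 - 21)/36 = -0.166667.
Step 4: Exact two-sided p-value (enumerate n! = 362880 permutations of y under H0): p = 0.612202.
Step 5: alpha = 0.1. fail to reject H0.

tau_b = -0.1667 (C=15, D=21), p = 0.612202, fail to reject H0.


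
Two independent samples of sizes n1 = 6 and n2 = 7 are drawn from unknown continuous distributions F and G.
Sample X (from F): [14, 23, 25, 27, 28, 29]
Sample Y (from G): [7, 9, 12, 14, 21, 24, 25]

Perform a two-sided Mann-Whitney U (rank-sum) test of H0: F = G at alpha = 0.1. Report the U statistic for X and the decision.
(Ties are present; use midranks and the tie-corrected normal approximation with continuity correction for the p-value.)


Step 1: Combine and sort all 13 observations; assign midranks.
sorted (value, group): (7,Y), (9,Y), (12,Y), (14,X), (14,Y), (21,Y), (23,X), (24,Y), (25,X), (25,Y), (27,X), (28,X), (29,X)
ranks: 7->1, 9->2, 12->3, 14->4.5, 14->4.5, 21->6, 23->7, 24->8, 25->9.5, 25->9.5, 27->11, 28->12, 29->13
Step 2: Rank sum for X: R1 = 4.5 + 7 + 9.5 + 11 + 12 + 13 = 57.
Step 3: U_X = R1 - n1(n1+1)/2 = 57 - 6*7/2 = 57 - 21 = 36.
       U_Y = n1*n2 - U_X = 42 - 36 = 6.
Step 4: Ties are present, so use the tie-corrected normal approximation (with continuity correction) for the p-value.
Step 5: p-value = 0.037788; compare to alpha = 0.1. reject H0.

U_X = 36, p = 0.037788, reject H0 at alpha = 0.1.


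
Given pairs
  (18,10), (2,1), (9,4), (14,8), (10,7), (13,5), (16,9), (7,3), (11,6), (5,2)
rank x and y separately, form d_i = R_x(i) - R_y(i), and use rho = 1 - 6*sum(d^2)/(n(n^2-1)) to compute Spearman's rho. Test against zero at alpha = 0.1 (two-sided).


Step 1: Rank x and y separately (midranks; no ties here).
rank(x): 18->10, 2->1, 9->4, 14->8, 10->5, 13->7, 16->9, 7->3, 11->6, 5->2
rank(y): 10->10, 1->1, 4->4, 8->8, 7->7, 5->5, 9->9, 3->3, 6->6, 2->2
Step 2: d_i = R_x(i) - R_y(i); compute d_i^2.
  (10-10)^2=0, (1-1)^2=0, (4-4)^2=0, (8-8)^2=0, (5-7)^2=4, (7-5)^2=4, (9-9)^2=0, (3-3)^2=0, (6-6)^2=0, (2-2)^2=0
sum(d^2) = 8.
Step 3: rho = 1 - 6*8 / (10*(10^2 - 1)) = 1 - 48/990 = 0.951515.
Step 4: Under H0, t = rho * sqrt((n-2)/(1-rho^2)) = 8.7493 ~ t(8).
Step 5: Two-sided p-value from the t-distribution with 8 df = 0.000023.
Step 6: alpha = 0.1. reject H0.

rho = 0.9515, p = 0.000023, reject H0 at alpha = 0.1.


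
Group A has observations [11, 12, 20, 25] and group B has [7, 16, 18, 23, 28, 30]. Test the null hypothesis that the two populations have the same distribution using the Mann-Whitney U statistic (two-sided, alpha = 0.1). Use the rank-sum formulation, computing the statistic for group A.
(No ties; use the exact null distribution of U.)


Step 1: Combine and sort all 10 observations; assign midranks.
sorted (value, group): (7,Y), (11,X), (12,X), (16,Y), (18,Y), (20,X), (23,Y), (25,X), (28,Y), (30,Y)
ranks: 7->1, 11->2, 12->3, 16->4, 18->5, 20->6, 23->7, 25->8, 28->9, 30->10
Step 2: Rank sum for X: R1 = 2 + 3 + 6 + 8 = 19.
Step 3: U_X = R1 - n1(n1+1)/2 = 19 - 4*5/2 = 19 - 10 = 9.
       U_Y = n1*n2 - U_X = 24 - 9 = 15.
Step 4: No ties, so the exact null distribution of U (based on enumerating the C(10,4) = 210 equally likely rank assignments) gives the two-sided p-value.
Step 5: p-value = 0.609524; compare to alpha = 0.1. fail to reject H0.

U_X = 9, p = 0.609524, fail to reject H0 at alpha = 0.1.


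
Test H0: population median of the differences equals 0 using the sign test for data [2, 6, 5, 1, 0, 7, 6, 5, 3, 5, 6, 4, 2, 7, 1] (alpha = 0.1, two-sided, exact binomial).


Step 1: Discard zero differences. Original n = 15; n_eff = number of nonzero differences = 14.
Nonzero differences (with sign): +2, +6, +5, +1, +7, +6, +5, +3, +5, +6, +4, +2, +7, +1
Step 2: Count signs: positive = 14, negative = 0.
Step 3: Under H0: P(positive) = 0.5, so the number of positives S ~ Bin(14, 0.5).
Step 4: Two-sided exact p-value = sum of Bin(14,0.5) probabilities at or below the observed probability = 0.000122.
Step 5: alpha = 0.1. reject H0.

n_eff = 14, pos = 14, neg = 0, p = 0.000122, reject H0.


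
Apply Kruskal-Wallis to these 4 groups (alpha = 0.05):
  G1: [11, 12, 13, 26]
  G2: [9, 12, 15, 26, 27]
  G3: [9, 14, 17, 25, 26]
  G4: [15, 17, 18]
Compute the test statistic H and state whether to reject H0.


Step 1: Combine all N = 17 observations and assign midranks.
sorted (value, group, rank): (9,G2,1.5), (9,G3,1.5), (11,G1,3), (12,G1,4.5), (12,G2,4.5), (13,G1,6), (14,G3,7), (15,G2,8.5), (15,G4,8.5), (17,G3,10.5), (17,G4,10.5), (18,G4,12), (25,G3,13), (26,G1,15), (26,G2,15), (26,G3,15), (27,G2,17)
Step 2: Sum ranks within each group.
R_1 = 28.5 (n_1 = 4)
R_2 = 46.5 (n_2 = 5)
R_3 = 47 (n_3 = 5)
R_4 = 31 (n_4 = 3)
Step 3: H = 12/(N(N+1)) * sum(R_i^2/n_i) - 3(N+1)
     = 12/(17*18) * (28.5^2/4 + 46.5^2/5 + 47^2/5 + 31^2/3) - 3*18
     = 0.039216 * 1397.65 - 54
     = 0.809641.
Step 4: Ties present; correction factor C = 1 - 48/(17^3 - 17) = 0.990196. Corrected H = 0.809641 / 0.990196 = 0.817657.
Step 5: Under H0, H ~ chi^2(3); p-value = 0.845239.
Step 6: alpha = 0.05. fail to reject H0.

H = 0.8177, df = 3, p = 0.845239, fail to reject H0.


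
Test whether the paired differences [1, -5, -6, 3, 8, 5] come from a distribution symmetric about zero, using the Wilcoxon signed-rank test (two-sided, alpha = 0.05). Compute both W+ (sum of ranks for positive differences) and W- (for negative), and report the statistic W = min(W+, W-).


Step 1: Drop any zero differences (none here) and take |d_i|.
|d| = [1, 5, 6, 3, 8, 5]
Step 2: Midrank |d_i| (ties get averaged ranks).
ranks: |1|->1, |5|->3.5, |6|->5, |3|->2, |8|->6, |5|->3.5
Step 3: Attach original signs; sum ranks with positive sign and with negative sign.
W+ = 1 + 2 + 6 + 3.5 = 12.5
W- = 3.5 + 5 = 8.5
(Check: W+ + W- = 21 should equal n(n+1)/2 = 21.)
Step 4: Test statistic W = min(W+, W-) = 8.5.
Step 5: Ties in |d|, so use the tie-corrected normal approximation.
        E[W] = n(n+1)/4 = 6*7/4 = 10.5.
        Tie groups: |d|=5 (t=2); sum(t^3 - t) = 6.
        Var[W] = n(n+1)(2n+1)/24 - sum(t^3-t)/48 = 546/24 - 6/48 = 22.625.
        z = (W - E[W]) / sqrt(Var[W]) = (8.5 - 10.5) / 4.7566 = -0.4205.
        Two-sided p = 2*Phi(z) = 0.674142.
Step 6: alpha = 0.05. fail to reject H0.

W+ = 12.5, W- = 8.5, W = min = 8.5, p = 0.674142, fail to reject H0.


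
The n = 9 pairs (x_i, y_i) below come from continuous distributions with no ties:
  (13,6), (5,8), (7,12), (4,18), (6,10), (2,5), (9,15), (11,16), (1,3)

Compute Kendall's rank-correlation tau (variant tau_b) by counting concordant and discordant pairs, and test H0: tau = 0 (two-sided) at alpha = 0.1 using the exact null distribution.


Step 1: Enumerate the 36 unordered pairs (i,j) with i<j and classify each by sign(x_j-x_i) * sign(y_j-y_i).
  (1,2):dx=-8,dy=+2->D; (1,3):dx=-6,dy=+6->D; (1,4):dx=-9,dy=+12->D; (1,5):dx=-7,dy=+4->D
  (1,6):dx=-11,dy=-1->C; (1,7):dx=-4,dy=+9->D; (1,8):dx=-2,dy=+10->D; (1,9):dx=-12,dy=-3->C
  (2,3):dx=+2,dy=+4->C; (2,4):dx=-1,dy=+10->D; (2,5):dx=+1,dy=+2->C; (2,6):dx=-3,dy=-3->C
  (2,7):dx=+4,dy=+7->C; (2,8):dx=+6,dy=+8->C; (2,9):dx=-4,dy=-5->C; (3,4):dx=-3,dy=+6->D
  (3,5):dx=-1,dy=-2->C; (3,6):dx=-5,dy=-7->C; (3,7):dx=+2,dy=+3->C; (3,8):dx=+4,dy=+4->C
  (3,9):dx=-6,dy=-9->C; (4,5):dx=+2,dy=-8->D; (4,6):dx=-2,dy=-13->C; (4,7):dx=+5,dy=-3->D
  (4,8):dx=+7,dy=-2->D; (4,9):dx=-3,dy=-15->C; (5,6):dx=-4,dy=-5->C; (5,7):dx=+3,dy=+5->C
  (5,8):dx=+5,dy=+6->C; (5,9):dx=-5,dy=-7->C; (6,7):dx=+7,dy=+10->C; (6,8):dx=+9,dy=+11->C
  (6,9):dx=-1,dy=-2->C; (7,8):dx=+2,dy=+1->C; (7,9):dx=-8,dy=-12->C; (8,9):dx=-10,dy=-13->C
Step 2: C = 25, D = 11, total pairs = 36.
Step 3: tau = (C - D)/(n(n-1)/2) = (25 - 11)/36 = 0.388889.
Step 4: Exact two-sided p-value (enumerate n! = 362880 permutations of y under H0): p = 0.180181.
Step 5: alpha = 0.1. fail to reject H0.

tau_b = 0.3889 (C=25, D=11), p = 0.180181, fail to reject H0.


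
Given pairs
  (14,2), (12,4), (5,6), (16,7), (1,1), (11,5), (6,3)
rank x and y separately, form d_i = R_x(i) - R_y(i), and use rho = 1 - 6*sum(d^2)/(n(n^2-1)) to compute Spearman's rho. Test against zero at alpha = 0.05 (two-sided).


Step 1: Rank x and y separately (midranks; no ties here).
rank(x): 14->6, 12->5, 5->2, 16->7, 1->1, 11->4, 6->3
rank(y): 2->2, 4->4, 6->6, 7->7, 1->1, 5->5, 3->3
Step 2: d_i = R_x(i) - R_y(i); compute d_i^2.
  (6-2)^2=16, (5-4)^2=1, (2-6)^2=16, (7-7)^2=0, (1-1)^2=0, (4-5)^2=1, (3-3)^2=0
sum(d^2) = 34.
Step 3: rho = 1 - 6*34 / (7*(7^2 - 1)) = 1 - 204/336 = 0.392857.
Step 4: Under H0, t = rho * sqrt((n-2)/(1-rho^2)) = 0.9553 ~ t(5).
Step 5: Two-sided p-value from the t-distribution with 5 df = 0.383317.
Step 6: alpha = 0.05. fail to reject H0.

rho = 0.3929, p = 0.383317, fail to reject H0 at alpha = 0.05.


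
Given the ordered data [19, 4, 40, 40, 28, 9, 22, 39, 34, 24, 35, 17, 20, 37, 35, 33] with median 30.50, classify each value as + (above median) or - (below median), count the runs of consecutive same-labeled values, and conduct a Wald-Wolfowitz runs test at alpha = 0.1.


Step 1: Compute median = 30.50; label A = above, B = below.
Labels in order: BBAABBBAABABBAAA  (n_A = 8, n_B = 8)
Step 2: Count runs R = 8.
Step 3: Under H0 (random ordering), E[R] = 2*n_A*n_B/(n_A+n_B) + 1 = 2*8*8/16 + 1 = 9.0000.
        Var[R] = 2*n_A*n_B*(2*n_A*n_B - n_A - n_B) / ((n_A+n_B)^2 * (n_A+n_B-1)) = 14336/3840 = 3.7333.
        SD[R] = 1.9322.
Step 4: Continuity-corrected z = (R + 0.5 - E[R]) / SD[R] = (8 + 0.5 - 9.0000) / 1.9322 = -0.2588.
Step 5: Two-sided p-value via normal approximation = 2*(1 - Phi(|z|)) = 0.795809.
Step 6: alpha = 0.1. fail to reject H0.

R = 8, z = -0.2588, p = 0.795809, fail to reject H0.


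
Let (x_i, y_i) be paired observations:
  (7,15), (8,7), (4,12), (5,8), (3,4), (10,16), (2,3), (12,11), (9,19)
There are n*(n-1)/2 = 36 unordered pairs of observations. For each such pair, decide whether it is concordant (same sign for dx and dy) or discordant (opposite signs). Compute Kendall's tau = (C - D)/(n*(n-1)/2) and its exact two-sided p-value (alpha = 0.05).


Step 1: Enumerate the 36 unordered pairs (i,j) with i<j and classify each by sign(x_j-x_i) * sign(y_j-y_i).
  (1,2):dx=+1,dy=-8->D; (1,3):dx=-3,dy=-3->C; (1,4):dx=-2,dy=-7->C; (1,5):dx=-4,dy=-11->C
  (1,6):dx=+3,dy=+1->C; (1,7):dx=-5,dy=-12->C; (1,8):dx=+5,dy=-4->D; (1,9):dx=+2,dy=+4->C
  (2,3):dx=-4,dy=+5->D; (2,4):dx=-3,dy=+1->D; (2,5):dx=-5,dy=-3->C; (2,6):dx=+2,dy=+9->C
  (2,7):dx=-6,dy=-4->C; (2,8):dx=+4,dy=+4->C; (2,9):dx=+1,dy=+12->C; (3,4):dx=+1,dy=-4->D
  (3,5):dx=-1,dy=-8->C; (3,6):dx=+6,dy=+4->C; (3,7):dx=-2,dy=-9->C; (3,8):dx=+8,dy=-1->D
  (3,9):dx=+5,dy=+7->C; (4,5):dx=-2,dy=-4->C; (4,6):dx=+5,dy=+8->C; (4,7):dx=-3,dy=-5->C
  (4,8):dx=+7,dy=+3->C; (4,9):dx=+4,dy=+11->C; (5,6):dx=+7,dy=+12->C; (5,7):dx=-1,dy=-1->C
  (5,8):dx=+9,dy=+7->C; (5,9):dx=+6,dy=+15->C; (6,7):dx=-8,dy=-13->C; (6,8):dx=+2,dy=-5->D
  (6,9):dx=-1,dy=+3->D; (7,8):dx=+10,dy=+8->C; (7,9):dx=+7,dy=+16->C; (8,9):dx=-3,dy=+8->D
Step 2: C = 27, D = 9, total pairs = 36.
Step 3: tau = (C - D)/(n(n-1)/2) = (27 - 9)/36 = 0.500000.
Step 4: Exact two-sided p-value (enumerate n! = 362880 permutations of y under H0): p = 0.075176.
Step 5: alpha = 0.05. fail to reject H0.

tau_b = 0.5000 (C=27, D=9), p = 0.075176, fail to reject H0.


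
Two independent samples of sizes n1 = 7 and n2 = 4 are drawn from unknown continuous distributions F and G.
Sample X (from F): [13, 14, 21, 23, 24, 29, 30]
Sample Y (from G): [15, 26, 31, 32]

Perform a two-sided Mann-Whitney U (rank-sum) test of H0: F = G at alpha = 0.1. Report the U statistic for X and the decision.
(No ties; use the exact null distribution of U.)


Step 1: Combine and sort all 11 observations; assign midranks.
sorted (value, group): (13,X), (14,X), (15,Y), (21,X), (23,X), (24,X), (26,Y), (29,X), (30,X), (31,Y), (32,Y)
ranks: 13->1, 14->2, 15->3, 21->4, 23->5, 24->6, 26->7, 29->8, 30->9, 31->10, 32->11
Step 2: Rank sum for X: R1 = 1 + 2 + 4 + 5 + 6 + 8 + 9 = 35.
Step 3: U_X = R1 - n1(n1+1)/2 = 35 - 7*8/2 = 35 - 28 = 7.
       U_Y = n1*n2 - U_X = 28 - 7 = 21.
Step 4: No ties, so the exact null distribution of U (based on enumerating the C(11,7) = 330 equally likely rank assignments) gives the two-sided p-value.
Step 5: p-value = 0.230303; compare to alpha = 0.1. fail to reject H0.

U_X = 7, p = 0.230303, fail to reject H0 at alpha = 0.1.


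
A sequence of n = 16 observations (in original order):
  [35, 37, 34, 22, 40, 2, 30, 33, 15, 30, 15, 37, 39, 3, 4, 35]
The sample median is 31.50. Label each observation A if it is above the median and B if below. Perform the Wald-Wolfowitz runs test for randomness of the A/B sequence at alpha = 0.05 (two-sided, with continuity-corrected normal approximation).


Step 1: Compute median = 31.50; label A = above, B = below.
Labels in order: AAABABBABBBAABBA  (n_A = 8, n_B = 8)
Step 2: Count runs R = 9.
Step 3: Under H0 (random ordering), E[R] = 2*n_A*n_B/(n_A+n_B) + 1 = 2*8*8/16 + 1 = 9.0000.
        Var[R] = 2*n_A*n_B*(2*n_A*n_B - n_A - n_B) / ((n_A+n_B)^2 * (n_A+n_B-1)) = 14336/3840 = 3.7333.
        SD[R] = 1.9322.
Step 4: R = E[R], so z = 0 with no continuity correction.
Step 5: Two-sided p-value via normal approximation = 2*(1 - Phi(|z|)) = 1.000000.
Step 6: alpha = 0.05. fail to reject H0.

R = 9, z = 0.0000, p = 1.000000, fail to reject H0.


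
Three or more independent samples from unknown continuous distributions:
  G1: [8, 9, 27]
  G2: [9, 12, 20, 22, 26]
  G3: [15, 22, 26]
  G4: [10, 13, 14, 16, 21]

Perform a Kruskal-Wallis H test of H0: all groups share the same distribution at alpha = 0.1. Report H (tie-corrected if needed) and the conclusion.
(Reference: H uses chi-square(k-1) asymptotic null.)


Step 1: Combine all N = 16 observations and assign midranks.
sorted (value, group, rank): (8,G1,1), (9,G1,2.5), (9,G2,2.5), (10,G4,4), (12,G2,5), (13,G4,6), (14,G4,7), (15,G3,8), (16,G4,9), (20,G2,10), (21,G4,11), (22,G2,12.5), (22,G3,12.5), (26,G2,14.5), (26,G3,14.5), (27,G1,16)
Step 2: Sum ranks within each group.
R_1 = 19.5 (n_1 = 3)
R_2 = 44.5 (n_2 = 5)
R_3 = 35 (n_3 = 3)
R_4 = 37 (n_4 = 5)
Step 3: H = 12/(N(N+1)) * sum(R_i^2/n_i) - 3(N+1)
     = 12/(16*17) * (19.5^2/3 + 44.5^2/5 + 35^2/3 + 37^2/5) - 3*17
     = 0.044118 * 1204.93 - 51
     = 2.158824.
Step 4: Ties present; correction factor C = 1 - 18/(16^3 - 16) = 0.995588. Corrected H = 2.158824 / 0.995588 = 2.168390.
Step 5: Under H0, H ~ chi^2(3); p-value = 0.538201.
Step 6: alpha = 0.1. fail to reject H0.

H = 2.1684, df = 3, p = 0.538201, fail to reject H0.


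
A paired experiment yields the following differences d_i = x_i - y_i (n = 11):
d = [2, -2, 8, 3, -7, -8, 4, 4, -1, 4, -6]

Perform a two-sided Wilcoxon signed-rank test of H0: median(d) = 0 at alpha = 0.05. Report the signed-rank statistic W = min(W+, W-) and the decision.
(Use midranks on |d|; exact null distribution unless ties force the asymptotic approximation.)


Step 1: Drop any zero differences (none here) and take |d_i|.
|d| = [2, 2, 8, 3, 7, 8, 4, 4, 1, 4, 6]
Step 2: Midrank |d_i| (ties get averaged ranks).
ranks: |2|->2.5, |2|->2.5, |8|->10.5, |3|->4, |7|->9, |8|->10.5, |4|->6, |4|->6, |1|->1, |4|->6, |6|->8
Step 3: Attach original signs; sum ranks with positive sign and with negative sign.
W+ = 2.5 + 10.5 + 4 + 6 + 6 + 6 = 35
W- = 2.5 + 9 + 10.5 + 1 + 8 = 31
(Check: W+ + W- = 66 should equal n(n+1)/2 = 66.)
Step 4: Test statistic W = min(W+, W-) = 31.
Step 5: Ties in |d|, so use the tie-corrected normal approximation.
        E[W] = n(n+1)/4 = 11*12/4 = 33.
        Tie groups: |d|=2 (t=2), |d|=4 (t=3), |d|=8 (t=2); sum(t^3 - t) = 36.
        Var[W] = n(n+1)(2n+1)/24 - sum(t^3-t)/48 = 3036/24 - 36/48 = 125.75.
        z = (W - E[W]) / sqrt(Var[W]) = (31 - 33) / 11.2138 = -0.1784.
        Two-sided p = 2*Phi(z) = 0.858447.
Step 6: alpha = 0.05. fail to reject H0.

W+ = 35, W- = 31, W = min = 31, p = 0.858447, fail to reject H0.


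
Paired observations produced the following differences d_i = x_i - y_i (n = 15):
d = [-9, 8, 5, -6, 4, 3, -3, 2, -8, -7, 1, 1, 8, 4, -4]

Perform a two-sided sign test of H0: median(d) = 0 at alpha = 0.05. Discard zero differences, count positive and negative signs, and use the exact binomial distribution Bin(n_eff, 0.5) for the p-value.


Step 1: Discard zero differences. Original n = 15; n_eff = number of nonzero differences = 15.
Nonzero differences (with sign): -9, +8, +5, -6, +4, +3, -3, +2, -8, -7, +1, +1, +8, +4, -4
Step 2: Count signs: positive = 9, negative = 6.
Step 3: Under H0: P(positive) = 0.5, so the number of positives S ~ Bin(15, 0.5).
Step 4: Two-sided exact p-value = sum of Bin(15,0.5) probabilities at or below the observed probability = 0.607239.
Step 5: alpha = 0.05. fail to reject H0.

n_eff = 15, pos = 9, neg = 6, p = 0.607239, fail to reject H0.


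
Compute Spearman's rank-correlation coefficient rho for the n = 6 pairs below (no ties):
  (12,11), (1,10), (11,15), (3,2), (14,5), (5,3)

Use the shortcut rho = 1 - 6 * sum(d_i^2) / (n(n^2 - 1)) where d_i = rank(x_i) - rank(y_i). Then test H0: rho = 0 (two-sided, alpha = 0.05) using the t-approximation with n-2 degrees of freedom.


Step 1: Rank x and y separately (midranks; no ties here).
rank(x): 12->5, 1->1, 11->4, 3->2, 14->6, 5->3
rank(y): 11->5, 10->4, 15->6, 2->1, 5->3, 3->2
Step 2: d_i = R_x(i) - R_y(i); compute d_i^2.
  (5-5)^2=0, (1-4)^2=9, (4-6)^2=4, (2-1)^2=1, (6-3)^2=9, (3-2)^2=1
sum(d^2) = 24.
Step 3: rho = 1 - 6*24 / (6*(6^2 - 1)) = 1 - 144/210 = 0.314286.
Step 4: Under H0, t = rho * sqrt((n-2)/(1-rho^2)) = 0.6621 ~ t(4).
Step 5: Two-sided p-value from the t-distribution with 4 df = 0.544093.
Step 6: alpha = 0.05. fail to reject H0.

rho = 0.3143, p = 0.544093, fail to reject H0 at alpha = 0.05.


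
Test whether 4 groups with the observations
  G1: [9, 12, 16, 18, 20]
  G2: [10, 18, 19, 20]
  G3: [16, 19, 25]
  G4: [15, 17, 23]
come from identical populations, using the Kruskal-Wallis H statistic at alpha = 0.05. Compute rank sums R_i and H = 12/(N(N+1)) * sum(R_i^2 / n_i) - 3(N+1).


Step 1: Combine all N = 15 observations and assign midranks.
sorted (value, group, rank): (9,G1,1), (10,G2,2), (12,G1,3), (15,G4,4), (16,G1,5.5), (16,G3,5.5), (17,G4,7), (18,G1,8.5), (18,G2,8.5), (19,G2,10.5), (19,G3,10.5), (20,G1,12.5), (20,G2,12.5), (23,G4,14), (25,G3,15)
Step 2: Sum ranks within each group.
R_1 = 30.5 (n_1 = 5)
R_2 = 33.5 (n_2 = 4)
R_3 = 31 (n_3 = 3)
R_4 = 25 (n_4 = 3)
Step 3: H = 12/(N(N+1)) * sum(R_i^2/n_i) - 3(N+1)
     = 12/(15*16) * (30.5^2/5 + 33.5^2/4 + 31^2/3 + 25^2/3) - 3*16
     = 0.050000 * 995.279 - 48
     = 1.763958.
Step 4: Ties present; correction factor C = 1 - 24/(15^3 - 15) = 0.992857. Corrected H = 1.763958 / 0.992857 = 1.776649.
Step 5: Under H0, H ~ chi^2(3); p-value = 0.620030.
Step 6: alpha = 0.05. fail to reject H0.

H = 1.7766, df = 3, p = 0.620030, fail to reject H0.


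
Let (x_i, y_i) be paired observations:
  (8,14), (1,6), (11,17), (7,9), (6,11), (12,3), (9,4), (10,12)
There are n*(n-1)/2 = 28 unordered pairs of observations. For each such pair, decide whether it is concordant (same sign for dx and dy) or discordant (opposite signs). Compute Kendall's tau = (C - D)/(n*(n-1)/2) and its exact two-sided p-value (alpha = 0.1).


Step 1: Enumerate the 28 unordered pairs (i,j) with i<j and classify each by sign(x_j-x_i) * sign(y_j-y_i).
  (1,2):dx=-7,dy=-8->C; (1,3):dx=+3,dy=+3->C; (1,4):dx=-1,dy=-5->C; (1,5):dx=-2,dy=-3->C
  (1,6):dx=+4,dy=-11->D; (1,7):dx=+1,dy=-10->D; (1,8):dx=+2,dy=-2->D; (2,3):dx=+10,dy=+11->C
  (2,4):dx=+6,dy=+3->C; (2,5):dx=+5,dy=+5->C; (2,6):dx=+11,dy=-3->D; (2,7):dx=+8,dy=-2->D
  (2,8):dx=+9,dy=+6->C; (3,4):dx=-4,dy=-8->C; (3,5):dx=-5,dy=-6->C; (3,6):dx=+1,dy=-14->D
  (3,7):dx=-2,dy=-13->C; (3,8):dx=-1,dy=-5->C; (4,5):dx=-1,dy=+2->D; (4,6):dx=+5,dy=-6->D
  (4,7):dx=+2,dy=-5->D; (4,8):dx=+3,dy=+3->C; (5,6):dx=+6,dy=-8->D; (5,7):dx=+3,dy=-7->D
  (5,8):dx=+4,dy=+1->C; (6,7):dx=-3,dy=+1->D; (6,8):dx=-2,dy=+9->D; (7,8):dx=+1,dy=+8->C
Step 2: C = 15, D = 13, total pairs = 28.
Step 3: tau = (C - D)/(n(n-1)/2) = (15 - 13)/28 = 0.071429.
Step 4: Exact two-sided p-value (enumerate n! = 40320 permutations of y under H0): p = 0.904861.
Step 5: alpha = 0.1. fail to reject H0.

tau_b = 0.0714 (C=15, D=13), p = 0.904861, fail to reject H0.


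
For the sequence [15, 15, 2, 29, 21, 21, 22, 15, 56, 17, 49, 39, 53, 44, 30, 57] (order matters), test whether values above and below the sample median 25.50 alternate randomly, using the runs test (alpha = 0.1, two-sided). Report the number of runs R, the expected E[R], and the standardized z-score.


Step 1: Compute median = 25.50; label A = above, B = below.
Labels in order: BBBABBBBABAAAAAA  (n_A = 8, n_B = 8)
Step 2: Count runs R = 6.
Step 3: Under H0 (random ordering), E[R] = 2*n_A*n_B/(n_A+n_B) + 1 = 2*8*8/16 + 1 = 9.0000.
        Var[R] = 2*n_A*n_B*(2*n_A*n_B - n_A - n_B) / ((n_A+n_B)^2 * (n_A+n_B-1)) = 14336/3840 = 3.7333.
        SD[R] = 1.9322.
Step 4: Continuity-corrected z = (R + 0.5 - E[R]) / SD[R] = (6 + 0.5 - 9.0000) / 1.9322 = -1.2939.
Step 5: Two-sided p-value via normal approximation = 2*(1 - Phi(|z|)) = 0.195709.
Step 6: alpha = 0.1. fail to reject H0.

R = 6, z = -1.2939, p = 0.195709, fail to reject H0.


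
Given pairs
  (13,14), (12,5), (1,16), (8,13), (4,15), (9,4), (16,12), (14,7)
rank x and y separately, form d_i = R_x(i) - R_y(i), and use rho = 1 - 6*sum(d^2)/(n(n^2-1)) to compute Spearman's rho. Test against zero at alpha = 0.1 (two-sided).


Step 1: Rank x and y separately (midranks; no ties here).
rank(x): 13->6, 12->5, 1->1, 8->3, 4->2, 9->4, 16->8, 14->7
rank(y): 14->6, 5->2, 16->8, 13->5, 15->7, 4->1, 12->4, 7->3
Step 2: d_i = R_x(i) - R_y(i); compute d_i^2.
  (6-6)^2=0, (5-2)^2=9, (1-8)^2=49, (3-5)^2=4, (2-7)^2=25, (4-1)^2=9, (8-4)^2=16, (7-3)^2=16
sum(d^2) = 128.
Step 3: rho = 1 - 6*128 / (8*(8^2 - 1)) = 1 - 768/504 = -0.523810.
Step 4: Under H0, t = rho * sqrt((n-2)/(1-rho^2)) = -1.5062 ~ t(6).
Step 5: Two-sided p-value from the t-distribution with 6 df = 0.182721.
Step 6: alpha = 0.1. fail to reject H0.

rho = -0.5238, p = 0.182721, fail to reject H0 at alpha = 0.1.


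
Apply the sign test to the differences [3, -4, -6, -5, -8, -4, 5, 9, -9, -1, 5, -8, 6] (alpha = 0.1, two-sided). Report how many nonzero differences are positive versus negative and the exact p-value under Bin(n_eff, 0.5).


Step 1: Discard zero differences. Original n = 13; n_eff = number of nonzero differences = 13.
Nonzero differences (with sign): +3, -4, -6, -5, -8, -4, +5, +9, -9, -1, +5, -8, +6
Step 2: Count signs: positive = 5, negative = 8.
Step 3: Under H0: P(positive) = 0.5, so the number of positives S ~ Bin(13, 0.5).
Step 4: Two-sided exact p-value = sum of Bin(13,0.5) probabilities at or below the observed probability = 0.581055.
Step 5: alpha = 0.1. fail to reject H0.

n_eff = 13, pos = 5, neg = 8, p = 0.581055, fail to reject H0.


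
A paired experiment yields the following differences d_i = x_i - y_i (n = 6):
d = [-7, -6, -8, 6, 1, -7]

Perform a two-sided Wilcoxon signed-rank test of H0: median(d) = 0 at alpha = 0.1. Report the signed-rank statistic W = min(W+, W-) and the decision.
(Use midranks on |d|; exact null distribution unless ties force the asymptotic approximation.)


Step 1: Drop any zero differences (none here) and take |d_i|.
|d| = [7, 6, 8, 6, 1, 7]
Step 2: Midrank |d_i| (ties get averaged ranks).
ranks: |7|->4.5, |6|->2.5, |8|->6, |6|->2.5, |1|->1, |7|->4.5
Step 3: Attach original signs; sum ranks with positive sign and with negative sign.
W+ = 2.5 + 1 = 3.5
W- = 4.5 + 2.5 + 6 + 4.5 = 17.5
(Check: W+ + W- = 21 should equal n(n+1)/2 = 21.)
Step 4: Test statistic W = min(W+, W-) = 3.5.
Step 5: Ties in |d|, so use the tie-corrected normal approximation.
        E[W] = n(n+1)/4 = 6*7/4 = 10.5.
        Tie groups: |d|=6 (t=2), |d|=7 (t=2); sum(t^3 - t) = 12.
        Var[W] = n(n+1)(2n+1)/24 - sum(t^3-t)/48 = 546/24 - 12/48 = 22.5.
        z = (W - E[W]) / sqrt(Var[W]) = (3.5 - 10.5) / 4.7434 = -1.4757.
        Two-sided p = 2*Phi(z) = 0.140017.
Step 6: alpha = 0.1. fail to reject H0.

W+ = 3.5, W- = 17.5, W = min = 3.5, p = 0.140017, fail to reject H0.


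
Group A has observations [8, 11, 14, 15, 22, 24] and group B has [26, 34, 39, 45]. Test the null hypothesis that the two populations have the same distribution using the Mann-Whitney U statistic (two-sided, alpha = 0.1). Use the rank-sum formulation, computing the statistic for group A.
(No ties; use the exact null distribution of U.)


Step 1: Combine and sort all 10 observations; assign midranks.
sorted (value, group): (8,X), (11,X), (14,X), (15,X), (22,X), (24,X), (26,Y), (34,Y), (39,Y), (45,Y)
ranks: 8->1, 11->2, 14->3, 15->4, 22->5, 24->6, 26->7, 34->8, 39->9, 45->10
Step 2: Rank sum for X: R1 = 1 + 2 + 3 + 4 + 5 + 6 = 21.
Step 3: U_X = R1 - n1(n1+1)/2 = 21 - 6*7/2 = 21 - 21 = 0.
       U_Y = n1*n2 - U_X = 24 - 0 = 24.
Step 4: No ties, so the exact null distribution of U (based on enumerating the C(10,6) = 210 equally likely rank assignments) gives the two-sided p-value.
Step 5: p-value = 0.009524; compare to alpha = 0.1. reject H0.

U_X = 0, p = 0.009524, reject H0 at alpha = 0.1.


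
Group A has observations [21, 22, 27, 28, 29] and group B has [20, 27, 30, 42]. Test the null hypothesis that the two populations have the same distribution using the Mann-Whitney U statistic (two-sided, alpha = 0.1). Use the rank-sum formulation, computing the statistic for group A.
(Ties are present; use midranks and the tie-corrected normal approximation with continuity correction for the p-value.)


Step 1: Combine and sort all 9 observations; assign midranks.
sorted (value, group): (20,Y), (21,X), (22,X), (27,X), (27,Y), (28,X), (29,X), (30,Y), (42,Y)
ranks: 20->1, 21->2, 22->3, 27->4.5, 27->4.5, 28->6, 29->7, 30->8, 42->9
Step 2: Rank sum for X: R1 = 2 + 3 + 4.5 + 6 + 7 = 22.5.
Step 3: U_X = R1 - n1(n1+1)/2 = 22.5 - 5*6/2 = 22.5 - 15 = 7.5.
       U_Y = n1*n2 - U_X = 20 - 7.5 = 12.5.
Step 4: Ties are present, so use the tie-corrected normal approximation (with continuity correction) for the p-value.
Step 5: p-value = 0.622753; compare to alpha = 0.1. fail to reject H0.

U_X = 7.5, p = 0.622753, fail to reject H0 at alpha = 0.1.


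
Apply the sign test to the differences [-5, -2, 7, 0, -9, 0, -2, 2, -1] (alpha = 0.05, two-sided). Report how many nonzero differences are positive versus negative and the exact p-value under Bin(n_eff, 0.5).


Step 1: Discard zero differences. Original n = 9; n_eff = number of nonzero differences = 7.
Nonzero differences (with sign): -5, -2, +7, -9, -2, +2, -1
Step 2: Count signs: positive = 2, negative = 5.
Step 3: Under H0: P(positive) = 0.5, so the number of positives S ~ Bin(7, 0.5).
Step 4: Two-sided exact p-value = sum of Bin(7,0.5) probabilities at or below the observed probability = 0.453125.
Step 5: alpha = 0.05. fail to reject H0.

n_eff = 7, pos = 2, neg = 5, p = 0.453125, fail to reject H0.


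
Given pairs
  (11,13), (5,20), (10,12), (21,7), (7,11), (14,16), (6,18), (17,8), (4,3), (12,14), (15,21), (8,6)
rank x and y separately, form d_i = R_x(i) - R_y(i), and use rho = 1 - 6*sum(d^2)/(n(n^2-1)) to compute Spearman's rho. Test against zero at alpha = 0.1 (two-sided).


Step 1: Rank x and y separately (midranks; no ties here).
rank(x): 11->7, 5->2, 10->6, 21->12, 7->4, 14->9, 6->3, 17->11, 4->1, 12->8, 15->10, 8->5
rank(y): 13->7, 20->11, 12->6, 7->3, 11->5, 16->9, 18->10, 8->4, 3->1, 14->8, 21->12, 6->2
Step 2: d_i = R_x(i) - R_y(i); compute d_i^2.
  (7-7)^2=0, (2-11)^2=81, (6-6)^2=0, (12-3)^2=81, (4-5)^2=1, (9-9)^2=0, (3-10)^2=49, (11-4)^2=49, (1-1)^2=0, (8-8)^2=0, (10-12)^2=4, (5-2)^2=9
sum(d^2) = 274.
Step 3: rho = 1 - 6*274 / (12*(12^2 - 1)) = 1 - 1644/1716 = 0.041958.
Step 4: Under H0, t = rho * sqrt((n-2)/(1-rho^2)) = 0.1328 ~ t(10).
Step 5: Two-sided p-value from the t-distribution with 10 df = 0.896986.
Step 6: alpha = 0.1. fail to reject H0.

rho = 0.0420, p = 0.896986, fail to reject H0 at alpha = 0.1.


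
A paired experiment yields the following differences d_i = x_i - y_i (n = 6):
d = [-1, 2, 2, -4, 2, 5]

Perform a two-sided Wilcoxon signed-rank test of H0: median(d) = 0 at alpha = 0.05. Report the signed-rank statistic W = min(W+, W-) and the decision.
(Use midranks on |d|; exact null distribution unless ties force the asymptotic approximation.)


Step 1: Drop any zero differences (none here) and take |d_i|.
|d| = [1, 2, 2, 4, 2, 5]
Step 2: Midrank |d_i| (ties get averaged ranks).
ranks: |1|->1, |2|->3, |2|->3, |4|->5, |2|->3, |5|->6
Step 3: Attach original signs; sum ranks with positive sign and with negative sign.
W+ = 3 + 3 + 3 + 6 = 15
W- = 1 + 5 = 6
(Check: W+ + W- = 21 should equal n(n+1)/2 = 21.)
Step 4: Test statistic W = min(W+, W-) = 6.
Step 5: Ties in |d|, so use the tie-corrected normal approximation.
        E[W] = n(n+1)/4 = 6*7/4 = 10.5.
        Tie groups: |d|=2 (t=3); sum(t^3 - t) = 24.
        Var[W] = n(n+1)(2n+1)/24 - sum(t^3-t)/48 = 546/24 - 24/48 = 22.25.
        z = (W - E[W]) / sqrt(Var[W]) = (6 - 10.5) / 4.7170 = -0.9540.
        Two-sided p = 2*Phi(z) = 0.340085.
Step 6: alpha = 0.05. fail to reject H0.

W+ = 15, W- = 6, W = min = 6, p = 0.340085, fail to reject H0.


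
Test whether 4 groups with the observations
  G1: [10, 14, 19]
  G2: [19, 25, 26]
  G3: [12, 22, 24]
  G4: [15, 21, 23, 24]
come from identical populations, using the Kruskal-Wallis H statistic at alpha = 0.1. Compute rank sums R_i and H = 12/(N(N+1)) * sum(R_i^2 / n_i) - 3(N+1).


Step 1: Combine all N = 13 observations and assign midranks.
sorted (value, group, rank): (10,G1,1), (12,G3,2), (14,G1,3), (15,G4,4), (19,G1,5.5), (19,G2,5.5), (21,G4,7), (22,G3,8), (23,G4,9), (24,G3,10.5), (24,G4,10.5), (25,G2,12), (26,G2,13)
Step 2: Sum ranks within each group.
R_1 = 9.5 (n_1 = 3)
R_2 = 30.5 (n_2 = 3)
R_3 = 20.5 (n_3 = 3)
R_4 = 30.5 (n_4 = 4)
Step 3: H = 12/(N(N+1)) * sum(R_i^2/n_i) - 3(N+1)
     = 12/(13*14) * (9.5^2/3 + 30.5^2/3 + 20.5^2/3 + 30.5^2/4) - 3*14
     = 0.065934 * 712.812 - 42
     = 4.998626.
Step 4: Ties present; correction factor C = 1 - 12/(13^3 - 13) = 0.994505. Corrected H = 4.998626 / 0.994505 = 5.026243.
Step 5: Under H0, H ~ chi^2(3); p-value = 0.169886.
Step 6: alpha = 0.1. fail to reject H0.

H = 5.0262, df = 3, p = 0.169886, fail to reject H0.


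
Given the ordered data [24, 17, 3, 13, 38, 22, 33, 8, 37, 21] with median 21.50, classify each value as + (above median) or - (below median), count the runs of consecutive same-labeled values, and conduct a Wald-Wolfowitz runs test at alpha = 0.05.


Step 1: Compute median = 21.50; label A = above, B = below.
Labels in order: ABBBAAABAB  (n_A = 5, n_B = 5)
Step 2: Count runs R = 6.
Step 3: Under H0 (random ordering), E[R] = 2*n_A*n_B/(n_A+n_B) + 1 = 2*5*5/10 + 1 = 6.0000.
        Var[R] = 2*n_A*n_B*(2*n_A*n_B - n_A - n_B) / ((n_A+n_B)^2 * (n_A+n_B-1)) = 2000/900 = 2.2222.
        SD[R] = 1.4907.
Step 4: R = E[R], so z = 0 with no continuity correction.
Step 5: Two-sided p-value via normal approximation = 2*(1 - Phi(|z|)) = 1.000000.
Step 6: alpha = 0.05. fail to reject H0.

R = 6, z = 0.0000, p = 1.000000, fail to reject H0.


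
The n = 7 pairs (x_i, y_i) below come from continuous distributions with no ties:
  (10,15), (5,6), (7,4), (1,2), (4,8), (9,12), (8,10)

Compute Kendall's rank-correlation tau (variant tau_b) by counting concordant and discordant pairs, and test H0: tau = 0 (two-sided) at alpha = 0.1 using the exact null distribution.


Step 1: Enumerate the 21 unordered pairs (i,j) with i<j and classify each by sign(x_j-x_i) * sign(y_j-y_i).
  (1,2):dx=-5,dy=-9->C; (1,3):dx=-3,dy=-11->C; (1,4):dx=-9,dy=-13->C; (1,5):dx=-6,dy=-7->C
  (1,6):dx=-1,dy=-3->C; (1,7):dx=-2,dy=-5->C; (2,3):dx=+2,dy=-2->D; (2,4):dx=-4,dy=-4->C
  (2,5):dx=-1,dy=+2->D; (2,6):dx=+4,dy=+6->C; (2,7):dx=+3,dy=+4->C; (3,4):dx=-6,dy=-2->C
  (3,5):dx=-3,dy=+4->D; (3,6):dx=+2,dy=+8->C; (3,7):dx=+1,dy=+6->C; (4,5):dx=+3,dy=+6->C
  (4,6):dx=+8,dy=+10->C; (4,7):dx=+7,dy=+8->C; (5,6):dx=+5,dy=+4->C; (5,7):dx=+4,dy=+2->C
  (6,7):dx=-1,dy=-2->C
Step 2: C = 18, D = 3, total pairs = 21.
Step 3: tau = (C - D)/(n(n-1)/2) = (18 - 3)/21 = 0.714286.
Step 4: Exact two-sided p-value (enumerate n! = 5040 permutations of y under H0): p = 0.030159.
Step 5: alpha = 0.1. reject H0.

tau_b = 0.7143 (C=18, D=3), p = 0.030159, reject H0.


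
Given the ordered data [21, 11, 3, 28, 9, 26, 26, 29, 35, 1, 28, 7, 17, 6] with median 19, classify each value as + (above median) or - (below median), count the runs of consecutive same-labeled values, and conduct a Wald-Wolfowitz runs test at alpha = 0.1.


Step 1: Compute median = 19; label A = above, B = below.
Labels in order: ABBABAAAABABBB  (n_A = 7, n_B = 7)
Step 2: Count runs R = 8.
Step 3: Under H0 (random ordering), E[R] = 2*n_A*n_B/(n_A+n_B) + 1 = 2*7*7/14 + 1 = 8.0000.
        Var[R] = 2*n_A*n_B*(2*n_A*n_B - n_A - n_B) / ((n_A+n_B)^2 * (n_A+n_B-1)) = 8232/2548 = 3.2308.
        SD[R] = 1.7974.
Step 4: R = E[R], so z = 0 with no continuity correction.
Step 5: Two-sided p-value via normal approximation = 2*(1 - Phi(|z|)) = 1.000000.
Step 6: alpha = 0.1. fail to reject H0.

R = 8, z = 0.0000, p = 1.000000, fail to reject H0.


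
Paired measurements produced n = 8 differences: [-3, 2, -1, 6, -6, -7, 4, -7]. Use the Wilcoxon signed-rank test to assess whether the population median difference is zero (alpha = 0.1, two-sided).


Step 1: Drop any zero differences (none here) and take |d_i|.
|d| = [3, 2, 1, 6, 6, 7, 4, 7]
Step 2: Midrank |d_i| (ties get averaged ranks).
ranks: |3|->3, |2|->2, |1|->1, |6|->5.5, |6|->5.5, |7|->7.5, |4|->4, |7|->7.5
Step 3: Attach original signs; sum ranks with positive sign and with negative sign.
W+ = 2 + 5.5 + 4 = 11.5
W- = 3 + 1 + 5.5 + 7.5 + 7.5 = 24.5
(Check: W+ + W- = 36 should equal n(n+1)/2 = 36.)
Step 4: Test statistic W = min(W+, W-) = 11.5.
Step 5: Ties in |d|, so use the tie-corrected normal approximation.
        E[W] = n(n+1)/4 = 8*9/4 = 18.
        Tie groups: |d|=6 (t=2), |d|=7 (t=2); sum(t^3 - t) = 12.
        Var[W] = n(n+1)(2n+1)/24 - sum(t^3-t)/48 = 1224/24 - 12/48 = 50.75.
        z = (W - E[W]) / sqrt(Var[W]) = (11.5 - 18) / 7.1239 = -0.9124.
        Two-sided p = 2*Phi(z) = 0.361547.
Step 6: alpha = 0.1. fail to reject H0.

W+ = 11.5, W- = 24.5, W = min = 11.5, p = 0.361547, fail to reject H0.


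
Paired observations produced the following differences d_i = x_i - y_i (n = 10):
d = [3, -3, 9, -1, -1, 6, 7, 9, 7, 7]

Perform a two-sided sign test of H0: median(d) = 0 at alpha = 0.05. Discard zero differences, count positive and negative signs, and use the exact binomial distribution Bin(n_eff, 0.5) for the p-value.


Step 1: Discard zero differences. Original n = 10; n_eff = number of nonzero differences = 10.
Nonzero differences (with sign): +3, -3, +9, -1, -1, +6, +7, +9, +7, +7
Step 2: Count signs: positive = 7, negative = 3.
Step 3: Under H0: P(positive) = 0.5, so the number of positives S ~ Bin(10, 0.5).
Step 4: Two-sided exact p-value = sum of Bin(10,0.5) probabilities at or below the observed probability = 0.343750.
Step 5: alpha = 0.05. fail to reject H0.

n_eff = 10, pos = 7, neg = 3, p = 0.343750, fail to reject H0.


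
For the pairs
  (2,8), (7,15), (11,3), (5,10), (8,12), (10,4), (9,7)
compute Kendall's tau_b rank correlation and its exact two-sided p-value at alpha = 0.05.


Step 1: Enumerate the 21 unordered pairs (i,j) with i<j and classify each by sign(x_j-x_i) * sign(y_j-y_i).
  (1,2):dx=+5,dy=+7->C; (1,3):dx=+9,dy=-5->D; (1,4):dx=+3,dy=+2->C; (1,5):dx=+6,dy=+4->C
  (1,6):dx=+8,dy=-4->D; (1,7):dx=+7,dy=-1->D; (2,3):dx=+4,dy=-12->D; (2,4):dx=-2,dy=-5->C
  (2,5):dx=+1,dy=-3->D; (2,6):dx=+3,dy=-11->D; (2,7):dx=+2,dy=-8->D; (3,4):dx=-6,dy=+7->D
  (3,5):dx=-3,dy=+9->D; (3,6):dx=-1,dy=+1->D; (3,7):dx=-2,dy=+4->D; (4,5):dx=+3,dy=+2->C
  (4,6):dx=+5,dy=-6->D; (4,7):dx=+4,dy=-3->D; (5,6):dx=+2,dy=-8->D; (5,7):dx=+1,dy=-5->D
  (6,7):dx=-1,dy=+3->D
Step 2: C = 5, D = 16, total pairs = 21.
Step 3: tau = (C - D)/(n(n-1)/2) = (5 - 16)/21 = -0.523810.
Step 4: Exact two-sided p-value (enumerate n! = 5040 permutations of y under H0): p = 0.136111.
Step 5: alpha = 0.05. fail to reject H0.

tau_b = -0.5238 (C=5, D=16), p = 0.136111, fail to reject H0.


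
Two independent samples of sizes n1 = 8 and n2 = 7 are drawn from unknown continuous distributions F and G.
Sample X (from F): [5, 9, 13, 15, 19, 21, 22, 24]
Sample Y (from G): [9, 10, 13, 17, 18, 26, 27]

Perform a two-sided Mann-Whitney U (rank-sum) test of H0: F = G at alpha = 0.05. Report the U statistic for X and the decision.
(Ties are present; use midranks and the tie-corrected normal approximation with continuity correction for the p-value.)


Step 1: Combine and sort all 15 observations; assign midranks.
sorted (value, group): (5,X), (9,X), (9,Y), (10,Y), (13,X), (13,Y), (15,X), (17,Y), (18,Y), (19,X), (21,X), (22,X), (24,X), (26,Y), (27,Y)
ranks: 5->1, 9->2.5, 9->2.5, 10->4, 13->5.5, 13->5.5, 15->7, 17->8, 18->9, 19->10, 21->11, 22->12, 24->13, 26->14, 27->15
Step 2: Rank sum for X: R1 = 1 + 2.5 + 5.5 + 7 + 10 + 11 + 12 + 13 = 62.
Step 3: U_X = R1 - n1(n1+1)/2 = 62 - 8*9/2 = 62 - 36 = 26.
       U_Y = n1*n2 - U_X = 56 - 26 = 30.
Step 4: Ties are present, so use the tie-corrected normal approximation (with continuity correction) for the p-value.
Step 5: p-value = 0.861942; compare to alpha = 0.05. fail to reject H0.

U_X = 26, p = 0.861942, fail to reject H0 at alpha = 0.05.


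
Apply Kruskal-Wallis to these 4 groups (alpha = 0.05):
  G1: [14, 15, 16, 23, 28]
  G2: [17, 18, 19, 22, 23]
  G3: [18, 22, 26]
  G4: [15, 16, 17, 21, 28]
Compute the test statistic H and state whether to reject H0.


Step 1: Combine all N = 18 observations and assign midranks.
sorted (value, group, rank): (14,G1,1), (15,G1,2.5), (15,G4,2.5), (16,G1,4.5), (16,G4,4.5), (17,G2,6.5), (17,G4,6.5), (18,G2,8.5), (18,G3,8.5), (19,G2,10), (21,G4,11), (22,G2,12.5), (22,G3,12.5), (23,G1,14.5), (23,G2,14.5), (26,G3,16), (28,G1,17.5), (28,G4,17.5)
Step 2: Sum ranks within each group.
R_1 = 40 (n_1 = 5)
R_2 = 52 (n_2 = 5)
R_3 = 37 (n_3 = 3)
R_4 = 42 (n_4 = 5)
Step 3: H = 12/(N(N+1)) * sum(R_i^2/n_i) - 3(N+1)
     = 12/(18*19) * (40^2/5 + 52^2/5 + 37^2/3 + 42^2/5) - 3*19
     = 0.035088 * 1669.93 - 57
     = 1.594152.
Step 4: Ties present; correction factor C = 1 - 42/(18^3 - 18) = 0.992776. Corrected H = 1.594152 / 0.992776 = 1.605752.
Step 5: Under H0, H ~ chi^2(3); p-value = 0.658086.
Step 6: alpha = 0.05. fail to reject H0.

H = 1.6058, df = 3, p = 0.658086, fail to reject H0.


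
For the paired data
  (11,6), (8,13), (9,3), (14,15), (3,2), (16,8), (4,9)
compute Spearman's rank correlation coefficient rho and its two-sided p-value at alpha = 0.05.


Step 1: Rank x and y separately (midranks; no ties here).
rank(x): 11->5, 8->3, 9->4, 14->6, 3->1, 16->7, 4->2
rank(y): 6->3, 13->6, 3->2, 15->7, 2->1, 8->4, 9->5
Step 2: d_i = R_x(i) - R_y(i); compute d_i^2.
  (5-3)^2=4, (3-6)^2=9, (4-2)^2=4, (6-7)^2=1, (1-1)^2=0, (7-4)^2=9, (2-5)^2=9
sum(d^2) = 36.
Step 3: rho = 1 - 6*36 / (7*(7^2 - 1)) = 1 - 216/336 = 0.357143.
Step 4: Under H0, t = rho * sqrt((n-2)/(1-rho^2)) = 0.8550 ~ t(5).
Step 5: Two-sided p-value from the t-distribution with 5 df = 0.431611.
Step 6: alpha = 0.05. fail to reject H0.

rho = 0.3571, p = 0.431611, fail to reject H0 at alpha = 0.05.
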